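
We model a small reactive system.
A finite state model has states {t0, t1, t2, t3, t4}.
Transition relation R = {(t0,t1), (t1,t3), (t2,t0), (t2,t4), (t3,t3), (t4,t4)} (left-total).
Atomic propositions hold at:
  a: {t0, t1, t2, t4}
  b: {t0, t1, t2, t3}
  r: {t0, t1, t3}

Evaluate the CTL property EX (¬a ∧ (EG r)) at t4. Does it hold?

No

Sat(¬a) = {t3}
EG r: greatest fixpoint, start Z0 = {t0, t1, t3}, keep only states in Sat with some successor in Z. Already a fixed point.
Sat(EG r) = {t0, t1, t3}
Sat(¬a ∧ (EG r)) = {t3}
Sat(EX (¬a ∧ (EG r))) = {s : some successor in {t3}} = {t1, t3}
t4 ∉ Sat(EX (¬a ∧ (EG r))) = {t1, t3}, so the formula does not hold at t4.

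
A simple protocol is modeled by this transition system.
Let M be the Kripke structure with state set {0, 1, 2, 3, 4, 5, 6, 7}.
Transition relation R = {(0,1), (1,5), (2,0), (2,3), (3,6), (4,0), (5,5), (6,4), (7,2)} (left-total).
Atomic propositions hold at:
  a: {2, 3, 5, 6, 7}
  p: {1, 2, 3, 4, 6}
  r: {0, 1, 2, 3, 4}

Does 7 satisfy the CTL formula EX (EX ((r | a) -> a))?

Sat(r | a) = {0, 1, 2, 3, 4, 5, 6, 7}
Sat((r | a) -> a) = {2, 3, 5, 6, 7}
Sat(EX ((r | a) -> a)) = {s : some successor in {2, 3, 5, 6, 7}} = {1, 2, 3, 5, 7}
Sat(EX (EX ((r | a) -> a))) = {s : some successor in {1, 2, 3, 5, 7}} = {0, 1, 2, 5, 7}
7 ∈ Sat(EX (EX ((r | a) -> a))) = {0, 1, 2, 5, 7}, so the formula holds at 7.

Yes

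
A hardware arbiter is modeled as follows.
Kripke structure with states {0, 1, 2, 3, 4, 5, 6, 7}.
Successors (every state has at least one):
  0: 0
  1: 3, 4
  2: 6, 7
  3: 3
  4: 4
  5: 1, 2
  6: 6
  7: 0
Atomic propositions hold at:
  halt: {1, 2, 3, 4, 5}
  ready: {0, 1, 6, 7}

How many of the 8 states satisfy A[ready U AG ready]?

3

AG ready: greatest fixpoint, start Z0 = {0, 1, 6, 7}, keep only states in Sat with every successor in Z. Z1 = {0, 6, 7}; fixed.
Sat(AG ready) = {0, 6, 7}
A[ready U AG ready]: least fixpoint, start Z0 = Sat(AG ready) = {0, 6, 7}, add states in Sat(ready) with every successor in Z. Already a fixed point.
Sat(A[ready U AG ready]) = {0, 6, 7}
|Sat(A[ready U AG ready])| = |{0, 6, 7}| = 3.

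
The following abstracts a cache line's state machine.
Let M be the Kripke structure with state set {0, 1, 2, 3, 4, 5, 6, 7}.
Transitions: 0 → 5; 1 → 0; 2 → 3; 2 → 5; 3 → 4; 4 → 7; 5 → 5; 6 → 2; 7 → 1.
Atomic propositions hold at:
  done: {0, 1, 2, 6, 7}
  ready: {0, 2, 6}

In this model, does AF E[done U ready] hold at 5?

E[done U ready]: least fixpoint, start Z0 = Sat(ready) = {0, 2, 6}, add states in Sat(done) with some successor in Z. Z1 = {0, 1, 2, 6}; Z2 = {0, 1, 2, 6, 7}; fixed.
Sat(E[done U ready]) = {0, 1, 2, 6, 7}
AF E[done U ready]: least fixpoint, start Z0 = {0, 1, 2, 6, 7}, add states with every successor in Z. Z1 = {0, 1, 2, 4, 6, 7}; Z2 = {0, 1, 2, 3, 4, 6, 7}; fixed.
Sat(AF E[done U ready]) = {0, 1, 2, 3, 4, 6, 7}
5 ∉ Sat(AF E[done U ready]) = {0, 1, 2, 3, 4, 6, 7}, so the formula does not hold at 5.

No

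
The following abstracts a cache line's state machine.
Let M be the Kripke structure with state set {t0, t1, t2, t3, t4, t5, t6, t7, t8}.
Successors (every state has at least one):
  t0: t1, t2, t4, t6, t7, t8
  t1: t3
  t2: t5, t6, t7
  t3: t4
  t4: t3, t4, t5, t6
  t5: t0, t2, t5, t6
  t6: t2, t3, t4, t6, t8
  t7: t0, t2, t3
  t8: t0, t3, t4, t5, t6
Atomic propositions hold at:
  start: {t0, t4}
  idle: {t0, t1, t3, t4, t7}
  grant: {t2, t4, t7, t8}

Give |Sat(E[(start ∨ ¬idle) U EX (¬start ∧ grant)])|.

7

Sat(¬idle) = {t2, t5, t6, t8}
Sat(start ∨ ¬idle) = {t0, t2, t4, t5, t6, t8}
Sat(¬start) = {t1, t2, t3, t5, t6, t7, t8}
Sat(¬start ∧ grant) = {t2, t7, t8}
Sat(EX (¬start ∧ grant)) = {s : some successor in {t2, t7, t8}} = {t0, t2, t5, t6, t7}
E[(start ∨ ¬idle) U EX (¬start ∧ grant)]: least fixpoint, start Z0 = Sat(EX (¬start ∧ grant)) = {t0, t2, t5, t6, t7}, add states in Sat(start ∨ ¬idle) with some successor in Z. Z1 = {t0, t2, t4, t5, t6, t7, t8}; fixed.
Sat(E[(start ∨ ¬idle) U EX (¬start ∧ grant)]) = {t0, t2, t4, t5, t6, t7, t8}
|Sat(E[(start ∨ ¬idle) U EX (¬start ∧ grant)])| = |{t0, t2, t4, t5, t6, t7, t8}| = 7.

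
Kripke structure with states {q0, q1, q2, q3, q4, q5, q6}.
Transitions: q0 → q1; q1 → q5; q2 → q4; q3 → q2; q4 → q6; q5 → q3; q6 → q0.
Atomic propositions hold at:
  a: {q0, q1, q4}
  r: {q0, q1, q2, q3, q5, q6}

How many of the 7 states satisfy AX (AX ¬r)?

1

Sat(¬r) = {q4}
Sat(AX ¬r) = {s : every successor in {q4}} = {q2}
Sat(AX (AX ¬r)) = {s : every successor in {q2}} = {q3}
|Sat(AX (AX ¬r))| = |{q3}| = 1.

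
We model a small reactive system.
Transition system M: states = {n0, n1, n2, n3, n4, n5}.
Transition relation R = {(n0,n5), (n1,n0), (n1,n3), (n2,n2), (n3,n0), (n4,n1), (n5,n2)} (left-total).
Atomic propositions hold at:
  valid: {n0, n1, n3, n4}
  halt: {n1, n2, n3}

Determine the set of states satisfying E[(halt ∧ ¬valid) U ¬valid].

Sat(¬valid) = {n2, n5}
Sat(halt ∧ ¬valid) = {n2}
E[(halt ∧ ¬valid) U ¬valid]: least fixpoint, start Z0 = Sat(¬valid) = {n2, n5}, add states in Sat(halt ∧ ¬valid) with some successor in Z. Already a fixed point.
Sat(E[(halt ∧ ¬valid) U ¬valid]) = {n2, n5}

{n2, n5}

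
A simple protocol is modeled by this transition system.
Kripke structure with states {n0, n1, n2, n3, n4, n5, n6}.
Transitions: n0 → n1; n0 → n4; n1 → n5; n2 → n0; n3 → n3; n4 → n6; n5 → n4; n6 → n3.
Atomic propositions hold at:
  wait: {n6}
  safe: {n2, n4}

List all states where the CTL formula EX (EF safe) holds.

EF safe: least fixpoint, start Z0 = {n2, n4}, add states with some successor in Z. Z1 = {n0, n2, n4, n5}; Z2 = {n0, n1, n2, n4, n5}; fixed.
Sat(EF safe) = {n0, n1, n2, n4, n5}
Sat(EX (EF safe)) = {s : some successor in {n0, n1, n2, n4, n5}} = {n0, n1, n2, n5}

{n0, n1, n2, n5}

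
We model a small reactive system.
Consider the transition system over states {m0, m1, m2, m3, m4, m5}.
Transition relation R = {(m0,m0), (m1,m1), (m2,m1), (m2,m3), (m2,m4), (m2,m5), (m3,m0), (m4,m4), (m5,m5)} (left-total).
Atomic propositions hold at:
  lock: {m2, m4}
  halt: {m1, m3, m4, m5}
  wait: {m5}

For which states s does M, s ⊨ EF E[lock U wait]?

E[lock U wait]: least fixpoint, start Z0 = Sat(wait) = {m5}, add states in Sat(lock) with some successor in Z. Z1 = {m2, m5}; fixed.
Sat(E[lock U wait]) = {m2, m5}
EF E[lock U wait]: least fixpoint, start Z0 = {m2, m5}, add states with some successor in Z. Already a fixed point.
Sat(EF E[lock U wait]) = {m2, m5}

{m2, m5}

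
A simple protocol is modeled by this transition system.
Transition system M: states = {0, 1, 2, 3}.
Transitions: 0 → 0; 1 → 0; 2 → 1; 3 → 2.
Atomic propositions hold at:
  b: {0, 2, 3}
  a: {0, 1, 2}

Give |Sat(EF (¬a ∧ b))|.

1

Sat(¬a) = {3}
Sat(¬a ∧ b) = {3}
EF (¬a ∧ b): least fixpoint, start Z0 = {3}, add states with some successor in Z. Already a fixed point.
Sat(EF (¬a ∧ b)) = {3}
|Sat(EF (¬a ∧ b))| = |{3}| = 1.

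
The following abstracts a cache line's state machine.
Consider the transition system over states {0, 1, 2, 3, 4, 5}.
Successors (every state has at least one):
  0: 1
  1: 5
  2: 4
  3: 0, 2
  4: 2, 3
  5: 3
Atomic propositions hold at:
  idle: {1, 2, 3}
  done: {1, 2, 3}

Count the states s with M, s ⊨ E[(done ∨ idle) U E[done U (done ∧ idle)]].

Sat(done ∨ idle) = {1, 2, 3}
Sat(done ∧ idle) = {1, 2, 3}
E[done U (done ∧ idle)]: least fixpoint, start Z0 = Sat((done ∧ idle)) = {1, 2, 3}, add states in Sat(done) with some successor in Z. Already a fixed point.
Sat(E[done U (done ∧ idle)]) = {1, 2, 3}
E[(done ∨ idle) U E[done U (done ∧ idle)]]: least fixpoint, start Z0 = Sat(E[done U (done ∧ idle)]) = {1, 2, 3}, add states in Sat(done ∨ idle) with some successor in Z. Already a fixed point.
Sat(E[(done ∨ idle) U E[done U (done ∧ idle)]]) = {1, 2, 3}
|Sat(E[(done ∨ idle) U E[done U (done ∧ idle)]])| = |{1, 2, 3}| = 3.

3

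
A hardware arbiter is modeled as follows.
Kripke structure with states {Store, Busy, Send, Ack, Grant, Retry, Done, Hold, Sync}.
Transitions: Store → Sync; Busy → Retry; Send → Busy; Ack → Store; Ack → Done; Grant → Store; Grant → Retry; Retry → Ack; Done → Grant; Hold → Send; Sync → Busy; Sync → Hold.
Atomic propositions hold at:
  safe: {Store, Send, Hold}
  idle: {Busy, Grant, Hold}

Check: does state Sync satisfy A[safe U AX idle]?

Yes

Sat(AX idle) = {s : every successor in {Busy, Grant, Hold}} = {Send, Done, Sync}
A[safe U AX idle]: least fixpoint, start Z0 = Sat(AX idle) = {Send, Done, Sync}, add states in Sat(safe) with every successor in Z. Z1 = {Store, Send, Done, Hold, Sync}; fixed.
Sat(A[safe U AX idle]) = {Store, Send, Done, Hold, Sync}
Sync ∈ Sat(A[safe U AX idle]) = {Store, Send, Done, Hold, Sync}, so the formula holds at Sync.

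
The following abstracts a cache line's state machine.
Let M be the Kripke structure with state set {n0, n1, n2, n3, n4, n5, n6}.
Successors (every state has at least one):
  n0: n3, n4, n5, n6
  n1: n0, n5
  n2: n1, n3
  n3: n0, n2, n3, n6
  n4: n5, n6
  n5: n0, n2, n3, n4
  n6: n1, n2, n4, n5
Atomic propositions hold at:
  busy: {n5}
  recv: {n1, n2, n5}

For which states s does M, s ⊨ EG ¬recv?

Sat(¬recv) = {n0, n3, n4, n6}
EG ¬recv: greatest fixpoint, start Z0 = {n0, n3, n4, n6}, keep only states in Sat with some successor in Z. Already a fixed point.
Sat(EG ¬recv) = {n0, n3, n4, n6}

{n0, n3, n4, n6}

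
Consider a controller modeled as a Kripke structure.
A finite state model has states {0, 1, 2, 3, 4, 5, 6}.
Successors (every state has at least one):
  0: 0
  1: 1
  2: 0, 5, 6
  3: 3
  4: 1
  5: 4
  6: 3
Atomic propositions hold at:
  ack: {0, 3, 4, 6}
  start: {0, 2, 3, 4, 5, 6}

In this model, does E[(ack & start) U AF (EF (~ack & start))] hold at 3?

No

Sat(ack & start) = {0, 3, 4, 6}
Sat(~ack) = {1, 2, 5}
Sat(~ack & start) = {2, 5}
EF (~ack & start): least fixpoint, start Z0 = {2, 5}, add states with some successor in Z. Already a fixed point.
Sat(EF (~ack & start)) = {2, 5}
AF (EF (~ack & start)): least fixpoint, start Z0 = {2, 5}, add states with every successor in Z. Already a fixed point.
Sat(AF (EF (~ack & start))) = {2, 5}
E[(ack & start) U AF (EF (~ack & start))]: least fixpoint, start Z0 = Sat(AF (EF (~ack & start))) = {2, 5}, add states in Sat(ack & start) with some successor in Z. Already a fixed point.
Sat(E[(ack & start) U AF (EF (~ack & start))]) = {2, 5}
3 ∉ Sat(E[(ack & start) U AF (EF (~ack & start))]) = {2, 5}, so the formula does not hold at 3.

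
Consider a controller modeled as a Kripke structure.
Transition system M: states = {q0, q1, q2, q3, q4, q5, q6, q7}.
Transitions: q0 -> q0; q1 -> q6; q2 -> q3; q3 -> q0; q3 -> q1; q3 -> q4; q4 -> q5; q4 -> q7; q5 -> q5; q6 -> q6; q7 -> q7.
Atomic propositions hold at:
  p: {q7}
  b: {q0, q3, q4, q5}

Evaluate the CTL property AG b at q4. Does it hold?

AG b: greatest fixpoint, start Z0 = {q0, q3, q4, q5}, keep only states in Sat with every successor in Z. Z1 = {q0, q5}; fixed.
Sat(AG b) = {q0, q5}
q4 ∉ Sat(AG b) = {q0, q5}, so the formula does not hold at q4.

No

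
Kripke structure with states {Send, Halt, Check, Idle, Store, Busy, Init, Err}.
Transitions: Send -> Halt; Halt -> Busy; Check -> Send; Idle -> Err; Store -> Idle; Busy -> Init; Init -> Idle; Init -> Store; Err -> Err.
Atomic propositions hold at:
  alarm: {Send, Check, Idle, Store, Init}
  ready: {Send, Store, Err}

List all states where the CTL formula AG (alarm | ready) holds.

Sat(alarm | ready) = {Send, Check, Idle, Store, Init, Err}
AG (alarm | ready): greatest fixpoint, start Z0 = {Send, Check, Idle, Store, Init, Err}, keep only states in Sat with every successor in Z. Z1 = {Check, Idle, Store, Init, Err}; Z2 = {Idle, Store, Init, Err}; fixed.
Sat(AG (alarm | ready)) = {Idle, Store, Init, Err}

{Idle, Store, Init, Err}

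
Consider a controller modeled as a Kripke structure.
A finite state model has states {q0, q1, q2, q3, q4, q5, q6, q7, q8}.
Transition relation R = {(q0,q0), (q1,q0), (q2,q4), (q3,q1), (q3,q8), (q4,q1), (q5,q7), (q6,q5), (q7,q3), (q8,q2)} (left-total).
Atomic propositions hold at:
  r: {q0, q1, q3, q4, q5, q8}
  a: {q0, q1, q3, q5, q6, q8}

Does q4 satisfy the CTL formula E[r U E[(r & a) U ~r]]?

No

Sat(r & a) = {q0, q1, q3, q5, q8}
Sat(~r) = {q2, q6, q7}
E[(r & a) U ~r]: least fixpoint, start Z0 = Sat(~r) = {q2, q6, q7}, add states in Sat(r & a) with some successor in Z. Z1 = {q2, q5, q6, q7, q8}; Z2 = {q2, q3, q5, q6, q7, q8}; fixed.
Sat(E[(r & a) U ~r]) = {q2, q3, q5, q6, q7, q8}
E[r U E[(r & a) U ~r]]: least fixpoint, start Z0 = Sat(E[(r & a) U ~r]) = {q2, q3, q5, q6, q7, q8}, add states in Sat(r) with some successor in Z. Already a fixed point.
Sat(E[r U E[(r & a) U ~r]]) = {q2, q3, q5, q6, q7, q8}
q4 ∉ Sat(E[r U E[(r & a) U ~r]]) = {q2, q3, q5, q6, q7, q8}, so the formula does not hold at q4.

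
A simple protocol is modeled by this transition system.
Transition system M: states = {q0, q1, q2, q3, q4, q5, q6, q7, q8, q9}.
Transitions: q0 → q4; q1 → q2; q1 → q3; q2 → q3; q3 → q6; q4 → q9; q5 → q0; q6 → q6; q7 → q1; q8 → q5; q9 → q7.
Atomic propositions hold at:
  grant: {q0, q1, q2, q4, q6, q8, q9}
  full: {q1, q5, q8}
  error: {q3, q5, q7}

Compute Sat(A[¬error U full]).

Sat(¬error) = {q0, q1, q2, q4, q6, q8, q9}
A[¬error U full]: least fixpoint, start Z0 = Sat(full) = {q1, q5, q8}, add states in Sat(¬error) with every successor in Z. Already a fixed point.
Sat(A[¬error U full]) = {q1, q5, q8}

{q1, q5, q8}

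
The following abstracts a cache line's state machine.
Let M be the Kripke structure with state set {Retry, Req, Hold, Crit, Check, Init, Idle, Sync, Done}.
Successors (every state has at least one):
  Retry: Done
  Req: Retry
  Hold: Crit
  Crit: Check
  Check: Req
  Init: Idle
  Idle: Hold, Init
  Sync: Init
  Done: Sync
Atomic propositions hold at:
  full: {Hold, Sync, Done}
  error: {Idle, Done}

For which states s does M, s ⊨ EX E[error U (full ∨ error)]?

{Retry, Init, Idle, Done}

Sat(full ∨ error) = {Hold, Idle, Sync, Done}
E[error U (full ∨ error)]: least fixpoint, start Z0 = Sat((full ∨ error)) = {Hold, Idle, Sync, Done}, add states in Sat(error) with some successor in Z. Already a fixed point.
Sat(E[error U (full ∨ error)]) = {Hold, Idle, Sync, Done}
Sat(EX E[error U (full ∨ error)]) = {s : some successor in {Hold, Idle, Sync, Done}} = {Retry, Init, Idle, Done}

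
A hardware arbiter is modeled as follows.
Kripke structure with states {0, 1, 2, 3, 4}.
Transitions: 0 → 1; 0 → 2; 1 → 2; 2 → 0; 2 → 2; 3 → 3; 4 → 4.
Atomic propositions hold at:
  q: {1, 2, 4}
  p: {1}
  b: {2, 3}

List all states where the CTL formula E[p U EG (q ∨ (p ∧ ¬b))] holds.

Sat(¬b) = {0, 1, 4}
Sat(p ∧ ¬b) = {1}
Sat(q ∨ (p ∧ ¬b)) = {1, 2, 4}
EG (q ∨ (p ∧ ¬b)): greatest fixpoint, start Z0 = {1, 2, 4}, keep only states in Sat with some successor in Z. Already a fixed point.
Sat(EG (q ∨ (p ∧ ¬b))) = {1, 2, 4}
E[p U EG (q ∨ (p ∧ ¬b))]: least fixpoint, start Z0 = Sat(EG (q ∨ (p ∧ ¬b))) = {1, 2, 4}, add states in Sat(p) with some successor in Z. Already a fixed point.
Sat(E[p U EG (q ∨ (p ∧ ¬b))]) = {1, 2, 4}

{1, 2, 4}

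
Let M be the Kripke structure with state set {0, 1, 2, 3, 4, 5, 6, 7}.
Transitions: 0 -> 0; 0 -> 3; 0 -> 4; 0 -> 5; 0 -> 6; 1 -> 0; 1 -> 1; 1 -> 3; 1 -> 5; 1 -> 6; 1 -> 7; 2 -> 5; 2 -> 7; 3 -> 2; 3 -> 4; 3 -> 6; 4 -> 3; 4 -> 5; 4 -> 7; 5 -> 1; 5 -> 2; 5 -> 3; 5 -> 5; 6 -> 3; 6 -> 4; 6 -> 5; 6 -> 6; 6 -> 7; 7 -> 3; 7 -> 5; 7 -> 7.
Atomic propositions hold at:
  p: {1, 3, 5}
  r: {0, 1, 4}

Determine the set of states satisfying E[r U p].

E[r U p]: least fixpoint, start Z0 = Sat(p) = {1, 3, 5}, add states in Sat(r) with some successor in Z. Z1 = {0, 1, 3, 4, 5}; fixed.
Sat(E[r U p]) = {0, 1, 3, 4, 5}

{0, 1, 3, 4, 5}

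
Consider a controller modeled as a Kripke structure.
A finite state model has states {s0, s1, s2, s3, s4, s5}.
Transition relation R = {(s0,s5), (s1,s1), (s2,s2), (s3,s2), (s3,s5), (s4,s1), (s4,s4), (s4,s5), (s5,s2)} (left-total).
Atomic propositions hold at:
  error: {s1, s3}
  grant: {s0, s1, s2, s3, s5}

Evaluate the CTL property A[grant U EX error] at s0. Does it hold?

No

Sat(EX error) = {s : some successor in {s1, s3}} = {s1, s4}
A[grant U EX error]: least fixpoint, start Z0 = Sat(EX error) = {s1, s4}, add states in Sat(grant) with every successor in Z. Already a fixed point.
Sat(A[grant U EX error]) = {s1, s4}
s0 ∉ Sat(A[grant U EX error]) = {s1, s4}, so the formula does not hold at s0.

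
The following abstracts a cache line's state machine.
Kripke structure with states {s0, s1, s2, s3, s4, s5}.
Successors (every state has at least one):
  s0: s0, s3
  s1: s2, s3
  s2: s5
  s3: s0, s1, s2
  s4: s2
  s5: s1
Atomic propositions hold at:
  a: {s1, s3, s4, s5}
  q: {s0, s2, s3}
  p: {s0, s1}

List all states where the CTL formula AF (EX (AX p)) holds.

Sat(AX p) = {s : every successor in {s0, s1}} = {s5}
Sat(EX (AX p)) = {s : some successor in {s5}} = {s2}
AF (EX (AX p)): least fixpoint, start Z0 = {s2}, add states with every successor in Z. Z1 = {s2, s4}; fixed.
Sat(AF (EX (AX p))) = {s2, s4}

{s2, s4}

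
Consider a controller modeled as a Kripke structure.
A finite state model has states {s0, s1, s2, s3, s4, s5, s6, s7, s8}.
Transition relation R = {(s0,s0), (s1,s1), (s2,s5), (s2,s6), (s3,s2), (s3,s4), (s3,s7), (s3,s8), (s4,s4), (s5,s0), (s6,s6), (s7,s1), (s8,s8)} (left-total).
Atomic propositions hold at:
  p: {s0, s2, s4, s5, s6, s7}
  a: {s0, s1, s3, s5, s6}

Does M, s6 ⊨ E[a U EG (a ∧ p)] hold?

Yes

Sat(a ∧ p) = {s0, s5, s6}
EG (a ∧ p): greatest fixpoint, start Z0 = {s0, s5, s6}, keep only states in Sat with some successor in Z. Already a fixed point.
Sat(EG (a ∧ p)) = {s0, s5, s6}
E[a U EG (a ∧ p)]: least fixpoint, start Z0 = Sat(EG (a ∧ p)) = {s0, s5, s6}, add states in Sat(a) with some successor in Z. Already a fixed point.
Sat(E[a U EG (a ∧ p)]) = {s0, s5, s6}
s6 ∈ Sat(E[a U EG (a ∧ p)]) = {s0, s5, s6}, so the formula holds at s6.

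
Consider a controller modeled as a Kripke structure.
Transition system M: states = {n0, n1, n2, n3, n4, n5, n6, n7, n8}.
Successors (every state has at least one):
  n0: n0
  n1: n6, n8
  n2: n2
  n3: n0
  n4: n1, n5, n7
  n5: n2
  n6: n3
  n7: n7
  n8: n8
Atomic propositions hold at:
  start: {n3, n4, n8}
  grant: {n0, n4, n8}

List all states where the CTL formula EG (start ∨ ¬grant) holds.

{n1, n2, n4, n5, n7, n8}

Sat(¬grant) = {n1, n2, n3, n5, n6, n7}
Sat(start ∨ ¬grant) = {n1, n2, n3, n4, n5, n6, n7, n8}
EG (start ∨ ¬grant): greatest fixpoint, start Z0 = {n1, n2, n3, n4, n5, n6, n7, n8}, keep only states in Sat with some successor in Z. Z1 = {n1, n2, n4, n5, n6, n7, n8}; Z2 = {n1, n2, n4, n5, n7, n8}; fixed.
Sat(EG (start ∨ ¬grant)) = {n1, n2, n4, n5, n7, n8}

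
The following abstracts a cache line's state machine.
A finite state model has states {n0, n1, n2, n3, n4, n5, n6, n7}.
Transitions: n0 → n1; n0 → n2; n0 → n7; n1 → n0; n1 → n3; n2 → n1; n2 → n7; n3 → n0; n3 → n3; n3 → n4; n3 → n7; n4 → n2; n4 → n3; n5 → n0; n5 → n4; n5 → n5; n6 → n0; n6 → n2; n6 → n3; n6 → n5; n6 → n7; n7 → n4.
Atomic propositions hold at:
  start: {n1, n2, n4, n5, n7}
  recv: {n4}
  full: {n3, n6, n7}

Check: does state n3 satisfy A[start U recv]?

No

A[start U recv]: least fixpoint, start Z0 = Sat(recv) = {n4}, add states in Sat(start) with every successor in Z. Z1 = {n4, n7}; fixed.
Sat(A[start U recv]) = {n4, n7}
n3 ∉ Sat(A[start U recv]) = {n4, n7}, so the formula does not hold at n3.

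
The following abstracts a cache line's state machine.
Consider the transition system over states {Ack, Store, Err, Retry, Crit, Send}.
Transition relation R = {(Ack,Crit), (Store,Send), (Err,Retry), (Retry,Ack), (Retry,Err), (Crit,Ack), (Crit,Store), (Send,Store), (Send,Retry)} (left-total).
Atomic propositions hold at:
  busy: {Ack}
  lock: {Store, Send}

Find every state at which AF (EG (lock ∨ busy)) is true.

Sat(lock ∨ busy) = {Ack, Store, Send}
EG (lock ∨ busy): greatest fixpoint, start Z0 = {Ack, Store, Send}, keep only states in Sat with some successor in Z. Z1 = {Store, Send}; fixed.
Sat(EG (lock ∨ busy)) = {Store, Send}
AF (EG (lock ∨ busy)): least fixpoint, start Z0 = {Store, Send}, add states with every successor in Z. Already a fixed point.
Sat(AF (EG (lock ∨ busy))) = {Store, Send}

{Store, Send}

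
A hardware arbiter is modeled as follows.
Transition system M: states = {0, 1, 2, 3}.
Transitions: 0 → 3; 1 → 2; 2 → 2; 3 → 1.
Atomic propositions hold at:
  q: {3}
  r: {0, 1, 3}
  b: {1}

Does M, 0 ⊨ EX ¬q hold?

No

Sat(¬q) = {0, 1, 2}
Sat(EX ¬q) = {s : some successor in {0, 1, 2}} = {1, 2, 3}
0 ∉ Sat(EX ¬q) = {1, 2, 3}, so the formula does not hold at 0.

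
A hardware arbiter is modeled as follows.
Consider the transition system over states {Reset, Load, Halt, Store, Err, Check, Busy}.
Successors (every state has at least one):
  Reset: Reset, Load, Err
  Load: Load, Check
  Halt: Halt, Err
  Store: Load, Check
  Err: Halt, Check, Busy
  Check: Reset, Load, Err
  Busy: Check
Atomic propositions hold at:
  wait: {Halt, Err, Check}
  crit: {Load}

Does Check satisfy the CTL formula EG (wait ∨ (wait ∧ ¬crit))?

Yes

Sat(¬crit) = {Reset, Halt, Store, Err, Check, Busy}
Sat(wait ∧ ¬crit) = {Halt, Err, Check}
Sat(wait ∨ (wait ∧ ¬crit)) = {Halt, Err, Check}
EG (wait ∨ (wait ∧ ¬crit)): greatest fixpoint, start Z0 = {Halt, Err, Check}, keep only states in Sat with some successor in Z. Already a fixed point.
Sat(EG (wait ∨ (wait ∧ ¬crit))) = {Halt, Err, Check}
Check ∈ Sat(EG (wait ∨ (wait ∧ ¬crit))) = {Halt, Err, Check}, so the formula holds at Check.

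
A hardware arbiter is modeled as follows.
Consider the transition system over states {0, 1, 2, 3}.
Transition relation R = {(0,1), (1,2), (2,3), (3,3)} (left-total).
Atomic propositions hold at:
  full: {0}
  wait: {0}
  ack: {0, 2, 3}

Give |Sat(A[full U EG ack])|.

2

EG ack: greatest fixpoint, start Z0 = {0, 2, 3}, keep only states in Sat with some successor in Z. Z1 = {2, 3}; fixed.
Sat(EG ack) = {2, 3}
A[full U EG ack]: least fixpoint, start Z0 = Sat(EG ack) = {2, 3}, add states in Sat(full) with every successor in Z. Already a fixed point.
Sat(A[full U EG ack]) = {2, 3}
|Sat(A[full U EG ack])| = |{2, 3}| = 2.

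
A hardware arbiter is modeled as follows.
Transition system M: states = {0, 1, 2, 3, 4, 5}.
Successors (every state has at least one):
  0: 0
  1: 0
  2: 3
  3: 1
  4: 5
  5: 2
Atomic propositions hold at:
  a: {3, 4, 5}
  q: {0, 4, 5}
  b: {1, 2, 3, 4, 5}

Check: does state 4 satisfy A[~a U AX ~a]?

No

Sat(~a) = {0, 1, 2}
Sat(AX ~a) = {s : every successor in {0, 1, 2}} = {0, 1, 3, 5}
A[~a U AX ~a]: least fixpoint, start Z0 = Sat(AX ~a) = {0, 1, 3, 5}, add states in Sat(~a) with every successor in Z. Z1 = {0, 1, 2, 3, 5}; fixed.
Sat(A[~a U AX ~a]) = {0, 1, 2, 3, 5}
4 ∉ Sat(A[~a U AX ~a]) = {0, 1, 2, 3, 5}, so the formula does not hold at 4.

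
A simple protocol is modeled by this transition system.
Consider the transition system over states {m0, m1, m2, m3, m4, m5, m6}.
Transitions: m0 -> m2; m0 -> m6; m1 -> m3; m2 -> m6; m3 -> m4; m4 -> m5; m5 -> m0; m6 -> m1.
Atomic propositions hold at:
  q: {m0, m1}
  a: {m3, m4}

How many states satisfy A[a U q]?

2

A[a U q]: least fixpoint, start Z0 = Sat(q) = {m0, m1}, add states in Sat(a) with every successor in Z. Already a fixed point.
Sat(A[a U q]) = {m0, m1}
|Sat(A[a U q])| = |{m0, m1}| = 2.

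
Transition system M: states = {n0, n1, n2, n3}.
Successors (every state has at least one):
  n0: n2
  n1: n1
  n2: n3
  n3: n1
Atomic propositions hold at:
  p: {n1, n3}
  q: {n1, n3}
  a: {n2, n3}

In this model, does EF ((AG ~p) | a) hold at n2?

Yes

Sat(~p) = {n0, n2}
AG ~p: greatest fixpoint, start Z0 = {n0, n2}, keep only states in Sat with every successor in Z. Z1 = {n0}; Z2 = ∅; fixed.
Sat(AG ~p) = ∅
Sat((AG ~p) | a) = {n2, n3}
EF ((AG ~p) | a): least fixpoint, start Z0 = {n2, n3}, add states with some successor in Z. Z1 = {n0, n2, n3}; fixed.
Sat(EF ((AG ~p) | a)) = {n0, n2, n3}
n2 ∈ Sat(EF ((AG ~p) | a)) = {n0, n2, n3}, so the formula holds at n2.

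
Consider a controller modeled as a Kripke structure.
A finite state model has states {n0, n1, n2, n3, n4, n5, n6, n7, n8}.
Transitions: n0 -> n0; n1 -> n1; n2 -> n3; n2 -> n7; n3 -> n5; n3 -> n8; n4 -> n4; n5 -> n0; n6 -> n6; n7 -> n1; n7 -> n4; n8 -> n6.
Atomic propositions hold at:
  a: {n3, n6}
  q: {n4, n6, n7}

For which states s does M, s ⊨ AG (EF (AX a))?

Sat(AX a) = {s : every successor in {n3, n6}} = {n6, n8}
EF (AX a): least fixpoint, start Z0 = {n6, n8}, add states with some successor in Z. Z1 = {n3, n6, n8}; Z2 = {n2, n3, n6, n8}; fixed.
Sat(EF (AX a)) = {n2, n3, n6, n8}
AG (EF (AX a)): greatest fixpoint, start Z0 = {n2, n3, n6, n8}, keep only states in Sat with every successor in Z. Z1 = {n6, n8}; fixed.
Sat(AG (EF (AX a))) = {n6, n8}

{n6, n8}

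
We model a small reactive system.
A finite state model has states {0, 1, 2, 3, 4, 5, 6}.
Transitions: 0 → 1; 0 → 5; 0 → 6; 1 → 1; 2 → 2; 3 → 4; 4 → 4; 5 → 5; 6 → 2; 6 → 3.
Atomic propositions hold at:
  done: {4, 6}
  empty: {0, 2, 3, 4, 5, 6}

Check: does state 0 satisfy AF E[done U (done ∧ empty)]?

No

Sat(done ∧ empty) = {4, 6}
E[done U (done ∧ empty)]: least fixpoint, start Z0 = Sat((done ∧ empty)) = {4, 6}, add states in Sat(done) with some successor in Z. Already a fixed point.
Sat(E[done U (done ∧ empty)]) = {4, 6}
AF E[done U (done ∧ empty)]: least fixpoint, start Z0 = {4, 6}, add states with every successor in Z. Z1 = {3, 4, 6}; fixed.
Sat(AF E[done U (done ∧ empty)]) = {3, 4, 6}
0 ∉ Sat(AF E[done U (done ∧ empty)]) = {3, 4, 6}, so the formula does not hold at 0.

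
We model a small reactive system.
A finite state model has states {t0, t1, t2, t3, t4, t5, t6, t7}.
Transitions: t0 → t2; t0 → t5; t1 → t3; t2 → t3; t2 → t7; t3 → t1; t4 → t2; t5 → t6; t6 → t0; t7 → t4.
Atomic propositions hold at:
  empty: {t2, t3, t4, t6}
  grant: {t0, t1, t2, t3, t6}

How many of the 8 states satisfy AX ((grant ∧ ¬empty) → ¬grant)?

Sat(¬empty) = {t0, t1, t5, t7}
Sat(grant ∧ ¬empty) = {t0, t1}
Sat(¬grant) = {t4, t5, t7}
Sat((grant ∧ ¬empty) → ¬grant) = {t2, t3, t4, t5, t6, t7}
Sat(AX ((grant ∧ ¬empty) → ¬grant)) = {s : every successor in {t2, t3, t4, t5, t6, t7}} = {t0, t1, t2, t4, t5, t7}
|Sat(AX ((grant ∧ ¬empty) → ¬grant))| = |{t0, t1, t2, t4, t5, t7}| = 6.

6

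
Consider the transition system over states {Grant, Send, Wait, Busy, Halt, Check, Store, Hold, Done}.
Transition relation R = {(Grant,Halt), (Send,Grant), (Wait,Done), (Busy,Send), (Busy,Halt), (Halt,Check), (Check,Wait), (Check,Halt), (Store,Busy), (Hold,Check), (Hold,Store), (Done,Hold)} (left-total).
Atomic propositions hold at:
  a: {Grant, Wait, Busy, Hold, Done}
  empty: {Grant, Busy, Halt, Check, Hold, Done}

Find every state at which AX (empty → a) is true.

Sat(empty → a) = {Grant, Send, Wait, Busy, Store, Hold, Done}
Sat(AX (empty → a)) = {s : every successor in {Grant, Send, Wait, Busy, Store, Hold, Done}} = {Send, Wait, Store, Done}

{Send, Wait, Store, Done}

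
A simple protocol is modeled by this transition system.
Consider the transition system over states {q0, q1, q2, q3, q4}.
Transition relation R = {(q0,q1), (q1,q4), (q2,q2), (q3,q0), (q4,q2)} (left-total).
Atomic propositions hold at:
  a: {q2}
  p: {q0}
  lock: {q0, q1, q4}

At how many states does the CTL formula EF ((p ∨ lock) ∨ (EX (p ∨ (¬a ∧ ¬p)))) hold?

4

Sat(p ∨ lock) = {q0, q1, q4}
Sat(¬a) = {q0, q1, q3, q4}
Sat(¬p) = {q1, q2, q3, q4}
Sat(¬a ∧ ¬p) = {q1, q3, q4}
Sat(p ∨ (¬a ∧ ¬p)) = {q0, q1, q3, q4}
Sat(EX (p ∨ (¬a ∧ ¬p))) = {s : some successor in {q0, q1, q3, q4}} = {q0, q1, q3}
Sat((p ∨ lock) ∨ (EX (p ∨ (¬a ∧ ¬p)))) = {q0, q1, q3, q4}
EF ((p ∨ lock) ∨ (EX (p ∨ (¬a ∧ ¬p)))): least fixpoint, start Z0 = {q0, q1, q3, q4}, add states with some successor in Z. Already a fixed point.
Sat(EF ((p ∨ lock) ∨ (EX (p ∨ (¬a ∧ ¬p))))) = {q0, q1, q3, q4}
|Sat(EF ((p ∨ lock) ∨ (EX (p ∨ (¬a ∧ ¬p)))))| = |{q0, q1, q3, q4}| = 4.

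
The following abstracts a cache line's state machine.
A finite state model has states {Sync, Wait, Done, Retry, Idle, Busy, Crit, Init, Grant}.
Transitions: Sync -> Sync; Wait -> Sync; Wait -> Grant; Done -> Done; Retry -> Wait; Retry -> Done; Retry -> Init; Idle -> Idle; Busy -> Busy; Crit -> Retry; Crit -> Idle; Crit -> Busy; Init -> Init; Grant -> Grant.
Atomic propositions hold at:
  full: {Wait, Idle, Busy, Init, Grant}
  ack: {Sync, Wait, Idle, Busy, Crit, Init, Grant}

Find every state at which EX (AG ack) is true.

AG ack: greatest fixpoint, start Z0 = {Sync, Wait, Idle, Busy, Crit, Init, Grant}, keep only states in Sat with every successor in Z. Z1 = {Sync, Wait, Idle, Busy, Init, Grant}; fixed.
Sat(AG ack) = {Sync, Wait, Idle, Busy, Init, Grant}
Sat(EX (AG ack)) = {s : some successor in {Sync, Wait, Idle, Busy, Init, Grant}} = {Sync, Wait, Retry, Idle, Busy, Crit, Init, Grant}

{Sync, Wait, Retry, Idle, Busy, Crit, Init, Grant}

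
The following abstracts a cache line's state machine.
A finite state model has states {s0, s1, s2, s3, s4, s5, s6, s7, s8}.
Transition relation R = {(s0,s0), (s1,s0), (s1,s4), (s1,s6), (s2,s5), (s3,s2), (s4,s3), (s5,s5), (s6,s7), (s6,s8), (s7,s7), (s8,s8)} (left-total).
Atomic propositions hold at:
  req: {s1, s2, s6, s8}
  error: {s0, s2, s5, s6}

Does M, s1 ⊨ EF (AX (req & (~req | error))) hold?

Yes

Sat(~req) = {s0, s3, s4, s5, s7}
Sat(~req | error) = {s0, s2, s3, s4, s5, s6, s7}
Sat(req & (~req | error)) = {s2, s6}
Sat(AX (req & (~req | error))) = {s : every successor in {s2, s6}} = {s3}
EF (AX (req & (~req | error))): least fixpoint, start Z0 = {s3}, add states with some successor in Z. Z1 = {s3, s4}; Z2 = {s1, s3, s4}; fixed.
Sat(EF (AX (req & (~req | error)))) = {s1, s3, s4}
s1 ∈ Sat(EF (AX (req & (~req | error)))) = {s1, s3, s4}, so the formula holds at s1.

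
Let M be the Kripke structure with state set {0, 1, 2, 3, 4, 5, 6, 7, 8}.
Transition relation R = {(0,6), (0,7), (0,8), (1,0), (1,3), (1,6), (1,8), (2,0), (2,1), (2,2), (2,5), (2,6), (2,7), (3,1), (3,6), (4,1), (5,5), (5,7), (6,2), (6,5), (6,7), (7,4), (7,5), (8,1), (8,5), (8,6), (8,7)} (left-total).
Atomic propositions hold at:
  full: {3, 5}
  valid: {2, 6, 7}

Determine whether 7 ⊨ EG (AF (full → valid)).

Sat(full → valid) = {0, 1, 2, 4, 6, 7, 8}
AF (full → valid): least fixpoint, start Z0 = {0, 1, 2, 4, 6, 7, 8}, add states with every successor in Z. Z1 = {0, 1, 2, 3, 4, 6, 7, 8}; fixed.
Sat(AF (full → valid)) = {0, 1, 2, 3, 4, 6, 7, 8}
EG (AF (full → valid)): greatest fixpoint, start Z0 = {0, 1, 2, 3, 4, 6, 7, 8}, keep only states in Sat with some successor in Z. Already a fixed point.
Sat(EG (AF (full → valid))) = {0, 1, 2, 3, 4, 6, 7, 8}
7 ∈ Sat(EG (AF (full → valid))) = {0, 1, 2, 3, 4, 6, 7, 8}, so the formula holds at 7.

Yes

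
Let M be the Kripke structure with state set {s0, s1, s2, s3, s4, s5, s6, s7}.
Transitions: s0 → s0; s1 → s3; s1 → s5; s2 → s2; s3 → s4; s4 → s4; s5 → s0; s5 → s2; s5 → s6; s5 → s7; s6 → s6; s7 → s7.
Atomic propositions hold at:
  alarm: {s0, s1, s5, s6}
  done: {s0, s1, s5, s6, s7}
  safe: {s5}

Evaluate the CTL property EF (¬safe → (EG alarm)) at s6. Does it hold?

Yes

Sat(¬safe) = {s0, s1, s2, s3, s4, s6, s7}
EG alarm: greatest fixpoint, start Z0 = {s0, s1, s5, s6}, keep only states in Sat with some successor in Z. Already a fixed point.
Sat(EG alarm) = {s0, s1, s5, s6}
Sat(¬safe → (EG alarm)) = {s0, s1, s5, s6}
EF (¬safe → (EG alarm)): least fixpoint, start Z0 = {s0, s1, s5, s6}, add states with some successor in Z. Already a fixed point.
Sat(EF (¬safe → (EG alarm))) = {s0, s1, s5, s6}
s6 ∈ Sat(EF (¬safe → (EG alarm))) = {s0, s1, s5, s6}, so the formula holds at s6.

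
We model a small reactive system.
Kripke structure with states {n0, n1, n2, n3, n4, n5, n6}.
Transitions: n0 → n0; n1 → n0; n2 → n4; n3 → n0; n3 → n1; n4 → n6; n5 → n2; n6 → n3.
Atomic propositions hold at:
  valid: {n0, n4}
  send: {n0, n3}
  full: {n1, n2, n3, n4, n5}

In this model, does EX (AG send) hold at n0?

AG send: greatest fixpoint, start Z0 = {n0, n3}, keep only states in Sat with every successor in Z. Z1 = {n0}; fixed.
Sat(AG send) = {n0}
Sat(EX (AG send)) = {s : some successor in {n0}} = {n0, n1, n3}
n0 ∈ Sat(EX (AG send)) = {n0, n1, n3}, so the formula holds at n0.

Yes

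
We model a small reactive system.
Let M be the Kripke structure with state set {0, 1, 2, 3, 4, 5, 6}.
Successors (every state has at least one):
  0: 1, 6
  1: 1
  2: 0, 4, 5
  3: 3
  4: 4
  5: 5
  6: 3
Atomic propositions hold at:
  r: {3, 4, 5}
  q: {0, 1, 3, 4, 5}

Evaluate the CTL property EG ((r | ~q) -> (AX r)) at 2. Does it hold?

No

Sat(~q) = {2, 6}
Sat(r | ~q) = {2, 3, 4, 5, 6}
Sat(AX r) = {s : every successor in {3, 4, 5}} = {3, 4, 5, 6}
Sat((r | ~q) -> (AX r)) = {0, 1, 3, 4, 5, 6}
EG ((r | ~q) -> (AX r)): greatest fixpoint, start Z0 = {0, 1, 3, 4, 5, 6}, keep only states in Sat with some successor in Z. Already a fixed point.
Sat(EG ((r | ~q) -> (AX r))) = {0, 1, 3, 4, 5, 6}
2 ∉ Sat(EG ((r | ~q) -> (AX r))) = {0, 1, 3, 4, 5, 6}, so the formula does not hold at 2.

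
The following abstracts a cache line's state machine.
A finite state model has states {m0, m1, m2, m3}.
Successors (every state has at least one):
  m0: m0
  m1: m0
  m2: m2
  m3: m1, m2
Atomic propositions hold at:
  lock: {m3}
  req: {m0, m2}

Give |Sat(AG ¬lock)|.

3

Sat(¬lock) = {m0, m1, m2}
AG ¬lock: greatest fixpoint, start Z0 = {m0, m1, m2}, keep only states in Sat with every successor in Z. Already a fixed point.
Sat(AG ¬lock) = {m0, m1, m2}
|Sat(AG ¬lock)| = |{m0, m1, m2}| = 3.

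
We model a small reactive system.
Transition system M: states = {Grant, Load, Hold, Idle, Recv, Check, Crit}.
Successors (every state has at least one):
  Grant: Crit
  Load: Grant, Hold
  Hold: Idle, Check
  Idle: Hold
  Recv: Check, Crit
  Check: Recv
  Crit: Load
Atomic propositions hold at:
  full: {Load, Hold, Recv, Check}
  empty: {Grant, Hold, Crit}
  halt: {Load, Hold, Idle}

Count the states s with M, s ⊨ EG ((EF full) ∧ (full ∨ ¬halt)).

EF full: least fixpoint, start Z0 = {Load, Hold, Recv, Check}, add states with some successor in Z. Z1 = {Load, Hold, Idle, Recv, Check, Crit}; Z2 = {Grant, Load, Hold, Idle, Recv, Check, Crit}; fixed.
Sat(EF full) = {Grant, Load, Hold, Idle, Recv, Check, Crit}
Sat(¬halt) = {Grant, Recv, Check, Crit}
Sat(full ∨ ¬halt) = {Grant, Load, Hold, Recv, Check, Crit}
Sat((EF full) ∧ (full ∨ ¬halt)) = {Grant, Load, Hold, Recv, Check, Crit}
EG ((EF full) ∧ (full ∨ ¬halt)): greatest fixpoint, start Z0 = {Grant, Load, Hold, Recv, Check, Crit}, keep only states in Sat with some successor in Z. Already a fixed point.
Sat(EG ((EF full) ∧ (full ∨ ¬halt))) = {Grant, Load, Hold, Recv, Check, Crit}
|Sat(EG ((EF full) ∧ (full ∨ ¬halt)))| = |{Grant, Load, Hold, Recv, Check, Crit}| = 6.

6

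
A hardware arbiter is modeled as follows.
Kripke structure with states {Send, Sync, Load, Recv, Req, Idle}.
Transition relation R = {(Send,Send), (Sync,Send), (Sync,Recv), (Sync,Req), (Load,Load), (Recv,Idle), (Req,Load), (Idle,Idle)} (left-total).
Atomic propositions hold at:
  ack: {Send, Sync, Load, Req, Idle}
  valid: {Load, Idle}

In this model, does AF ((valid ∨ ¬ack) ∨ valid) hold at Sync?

Sat(¬ack) = {Recv}
Sat(valid ∨ ¬ack) = {Load, Recv, Idle}
Sat((valid ∨ ¬ack) ∨ valid) = {Load, Recv, Idle}
AF ((valid ∨ ¬ack) ∨ valid): least fixpoint, start Z0 = {Load, Recv, Idle}, add states with every successor in Z. Z1 = {Load, Recv, Req, Idle}; fixed.
Sat(AF ((valid ∨ ¬ack) ∨ valid)) = {Load, Recv, Req, Idle}
Sync ∉ Sat(AF ((valid ∨ ¬ack) ∨ valid)) = {Load, Recv, Req, Idle}, so the formula does not hold at Sync.

No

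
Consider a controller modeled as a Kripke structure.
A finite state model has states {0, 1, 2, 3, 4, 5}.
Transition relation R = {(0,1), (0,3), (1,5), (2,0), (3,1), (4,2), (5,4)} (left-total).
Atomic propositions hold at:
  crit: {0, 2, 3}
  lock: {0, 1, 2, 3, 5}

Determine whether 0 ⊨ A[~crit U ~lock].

No

Sat(~crit) = {1, 4, 5}
Sat(~lock) = {4}
A[~crit U ~lock]: least fixpoint, start Z0 = Sat(~lock) = {4}, add states in Sat(~crit) with every successor in Z. Z1 = {4, 5}; Z2 = {1, 4, 5}; fixed.
Sat(A[~crit U ~lock]) = {1, 4, 5}
0 ∉ Sat(A[~crit U ~lock]) = {1, 4, 5}, so the formula does not hold at 0.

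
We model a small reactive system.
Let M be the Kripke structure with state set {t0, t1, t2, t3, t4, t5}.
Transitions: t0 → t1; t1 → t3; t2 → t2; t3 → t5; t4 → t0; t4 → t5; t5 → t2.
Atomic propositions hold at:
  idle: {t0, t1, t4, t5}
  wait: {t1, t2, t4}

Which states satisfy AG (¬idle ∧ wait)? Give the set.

Sat(¬idle) = {t2, t3}
Sat(¬idle ∧ wait) = {t2}
AG (¬idle ∧ wait): greatest fixpoint, start Z0 = {t2}, keep only states in Sat with every successor in Z. Already a fixed point.
Sat(AG (¬idle ∧ wait)) = {t2}

{t2}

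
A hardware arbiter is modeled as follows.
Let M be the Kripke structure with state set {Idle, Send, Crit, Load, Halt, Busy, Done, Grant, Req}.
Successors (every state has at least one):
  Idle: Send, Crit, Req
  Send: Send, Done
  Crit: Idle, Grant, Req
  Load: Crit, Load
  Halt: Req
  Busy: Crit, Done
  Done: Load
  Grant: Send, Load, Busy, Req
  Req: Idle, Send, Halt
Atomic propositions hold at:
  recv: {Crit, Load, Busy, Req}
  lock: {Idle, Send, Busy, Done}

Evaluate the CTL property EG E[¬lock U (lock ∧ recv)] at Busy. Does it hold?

Sat(¬lock) = {Crit, Load, Halt, Grant, Req}
Sat(lock ∧ recv) = {Busy}
E[¬lock U (lock ∧ recv)]: least fixpoint, start Z0 = Sat((lock ∧ recv)) = {Busy}, add states in Sat(¬lock) with some successor in Z. Z1 = {Busy, Grant}; Z2 = {Crit, Busy, Grant}; Z3 = {Crit, Load, Busy, Grant}; fixed.
Sat(E[¬lock U (lock ∧ recv)]) = {Crit, Load, Busy, Grant}
EG E[¬lock U (lock ∧ recv)]: greatest fixpoint, start Z0 = {Crit, Load, Busy, Grant}, keep only states in Sat with some successor in Z. Already a fixed point.
Sat(EG E[¬lock U (lock ∧ recv)]) = {Crit, Load, Busy, Grant}
Busy ∈ Sat(EG E[¬lock U (lock ∧ recv)]) = {Crit, Load, Busy, Grant}, so the formula holds at Busy.

Yes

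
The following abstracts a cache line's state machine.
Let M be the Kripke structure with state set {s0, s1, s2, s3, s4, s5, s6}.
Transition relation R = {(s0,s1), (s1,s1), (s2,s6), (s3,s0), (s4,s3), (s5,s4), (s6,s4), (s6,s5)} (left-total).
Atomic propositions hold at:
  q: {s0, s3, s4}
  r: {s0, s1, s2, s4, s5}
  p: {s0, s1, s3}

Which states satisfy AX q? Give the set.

{s3, s4, s5}

Sat(AX q) = {s : every successor in {s0, s3, s4}} = {s3, s4, s5}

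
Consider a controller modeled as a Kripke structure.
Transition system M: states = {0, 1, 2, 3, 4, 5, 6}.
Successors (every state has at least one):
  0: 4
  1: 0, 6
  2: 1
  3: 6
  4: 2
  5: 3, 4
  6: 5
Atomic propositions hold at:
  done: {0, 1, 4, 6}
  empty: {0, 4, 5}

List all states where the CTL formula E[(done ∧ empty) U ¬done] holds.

{0, 2, 3, 4, 5}

Sat(done ∧ empty) = {0, 4}
Sat(¬done) = {2, 3, 5}
E[(done ∧ empty) U ¬done]: least fixpoint, start Z0 = Sat(¬done) = {2, 3, 5}, add states in Sat(done ∧ empty) with some successor in Z. Z1 = {2, 3, 4, 5}; Z2 = {0, 2, 3, 4, 5}; fixed.
Sat(E[(done ∧ empty) U ¬done]) = {0, 2, 3, 4, 5}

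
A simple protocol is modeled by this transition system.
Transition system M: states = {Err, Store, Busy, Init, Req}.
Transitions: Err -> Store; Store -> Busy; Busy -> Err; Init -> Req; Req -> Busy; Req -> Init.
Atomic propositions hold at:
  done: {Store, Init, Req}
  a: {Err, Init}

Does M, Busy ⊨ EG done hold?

No

EG done: greatest fixpoint, start Z0 = {Store, Init, Req}, keep only states in Sat with some successor in Z. Z1 = {Init, Req}; fixed.
Sat(EG done) = {Init, Req}
Busy ∉ Sat(EG done) = {Init, Req}, so the formula does not hold at Busy.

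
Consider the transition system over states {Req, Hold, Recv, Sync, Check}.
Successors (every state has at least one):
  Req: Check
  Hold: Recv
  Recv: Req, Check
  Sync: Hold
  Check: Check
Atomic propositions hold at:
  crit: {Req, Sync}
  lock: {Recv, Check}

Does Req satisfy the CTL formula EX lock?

Sat(EX lock) = {s : some successor in {Recv, Check}} = {Req, Hold, Recv, Check}
Req ∈ Sat(EX lock) = {Req, Hold, Recv, Check}, so the formula holds at Req.

Yes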